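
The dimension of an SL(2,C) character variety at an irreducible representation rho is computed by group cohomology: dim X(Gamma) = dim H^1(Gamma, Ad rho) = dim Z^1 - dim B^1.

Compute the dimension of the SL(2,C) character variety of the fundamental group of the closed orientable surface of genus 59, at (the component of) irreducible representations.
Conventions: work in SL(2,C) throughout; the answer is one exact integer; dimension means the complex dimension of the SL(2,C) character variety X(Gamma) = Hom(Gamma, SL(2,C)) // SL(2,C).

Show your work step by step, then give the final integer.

Gamma = pi_1(Sigma_59) = < a_1, b_1, ..., a_59, b_59 | prod [a_i, b_i] > has 2g = 118 generators and 1 relator.
Unconstrained cocycle data is one sl_2 vector per generator (354 dimensions), cut by the relator condition d_2(z) = 0.
H^2 = coker(d_2) is dual to H^0 = 0 at irreducible rho (Poincare duality), so d_2 is onto: dim Z^1 = 351.
dim B^1 = 3 (coboundaries, injective at irreducible rho).
dim X = dim H^1 = 351 - 3 = 348.

348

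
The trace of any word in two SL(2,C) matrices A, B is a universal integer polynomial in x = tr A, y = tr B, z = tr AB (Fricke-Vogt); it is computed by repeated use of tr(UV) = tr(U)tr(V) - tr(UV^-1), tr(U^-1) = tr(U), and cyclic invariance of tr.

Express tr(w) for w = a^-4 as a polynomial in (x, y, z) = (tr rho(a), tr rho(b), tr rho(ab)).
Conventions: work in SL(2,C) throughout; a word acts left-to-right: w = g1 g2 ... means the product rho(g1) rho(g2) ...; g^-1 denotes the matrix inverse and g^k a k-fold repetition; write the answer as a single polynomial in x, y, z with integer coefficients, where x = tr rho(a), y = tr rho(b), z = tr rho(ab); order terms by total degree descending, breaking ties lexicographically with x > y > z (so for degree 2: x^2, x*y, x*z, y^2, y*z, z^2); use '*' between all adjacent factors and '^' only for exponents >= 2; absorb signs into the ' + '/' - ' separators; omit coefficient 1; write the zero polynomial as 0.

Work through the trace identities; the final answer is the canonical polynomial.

next, trace(a^-1) = trace(a) = x
trace(a^-2) = trace(a^-1) trace(a) - trace(1) = x^2 - 2
trace(a^-3) = trace(a^-2) trace(a) - trace(a^-1) = x^3 - 3*x
trace(a^-4) = trace(a^-3) trace(a) - trace(a^-2) = x^4 - 4*x^2 + 2

x^4 - 4*x^2 + 2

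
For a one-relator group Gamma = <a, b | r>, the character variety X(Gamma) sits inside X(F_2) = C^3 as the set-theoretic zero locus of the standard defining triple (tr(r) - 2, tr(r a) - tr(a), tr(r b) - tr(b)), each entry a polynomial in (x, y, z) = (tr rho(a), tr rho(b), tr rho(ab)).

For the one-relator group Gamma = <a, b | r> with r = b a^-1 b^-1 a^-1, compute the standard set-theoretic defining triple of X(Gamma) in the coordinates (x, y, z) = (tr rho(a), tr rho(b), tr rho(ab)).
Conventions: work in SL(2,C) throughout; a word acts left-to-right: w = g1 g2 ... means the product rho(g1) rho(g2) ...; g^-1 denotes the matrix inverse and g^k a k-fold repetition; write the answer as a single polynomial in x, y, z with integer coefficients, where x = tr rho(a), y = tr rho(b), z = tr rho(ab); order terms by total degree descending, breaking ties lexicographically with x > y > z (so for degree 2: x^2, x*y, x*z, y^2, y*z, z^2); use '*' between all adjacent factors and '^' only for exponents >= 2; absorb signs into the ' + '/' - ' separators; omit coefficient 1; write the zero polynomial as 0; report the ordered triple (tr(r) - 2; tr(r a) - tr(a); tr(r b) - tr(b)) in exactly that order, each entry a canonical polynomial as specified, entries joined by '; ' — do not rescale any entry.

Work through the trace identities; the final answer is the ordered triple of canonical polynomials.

tr(b a^-1) = tr(b) * tr(a) - tr(b a) = x*y - z
tr(a^-1 b a^-1) = tr(b a^-1) * tr(a) - tr(b) = x^2*y - x*z - y
tr(b^2) = tr(b) * tr(b) - tr(1) = y^2 - 2
tr(b^2 a) = tr(b) * tr(a b) - tr(a) = y*z - x
tr(b a^-1 b) = tr(b^2) * tr(a) - tr(b^2 a) = x*y^2 - y*z - x
tr(b a b a) = tr(a b) * tr(a b) - tr(1)   [split at repeated a] = z^2 - 2
tr(b a^-1 b a) = tr(b a b) * tr(a) - tr(b a b a) = x*y*z - x^2 - z^2 + 2
tr(a^-1 b a^-1 b) = tr(b a^-1 b) * tr(a) - tr(b a^-1 b a) = x^2*y^2 - 2*x*y*z + z^2 - 2
tr(b a^-1 b^-1 a^-1) = tr(a^-1 b a^-1) * tr(b) - tr(a^-1 b a^-1 b) = x*y*z - y^2 - z^2 + 2
tr(a b^2 a) = tr(a) * tr(b^2 a) - tr(b^2) = x*y*z - x^2 - y^2 + 2
tr(a b a) = tr(a) * tr(b a) - tr(b) = x*z - y
tr(a b^2 a b) = tr(b) * tr(a b a b) - tr(a b a) = y*z^2 - x*z - y
tr(b^-1 a b^2 a) = tr(a b^2 a) * tr(b) - tr(a b^2 a b) = x*y^2*z - x^2*y - y^3 - y*z^2 + x*z + 3*y
tr(b^2 a^-1 b^-1 a) = tr(b^-1 a b^2) * tr(a) - tr(b^-1 a b^2 a) = -x*y^2*z + x^2*y + y^3 + y*z^2 - 3*y
tr(b a^-1 b^-1 a^-1 b) = tr(b^2 a^-1 b^-1) * tr(a) - tr(b^2 a^-1 b^-1 a) = x*y^2*z - y^3 - y*z^2 - x*z + 3*y
assemble the triple (tr(r) - 2; tr(r a) - x; tr(r b) - y)

x*y*z - y^2 - z^2; 0; x*y^2*z - y^3 - y*z^2 - x*z + 2*y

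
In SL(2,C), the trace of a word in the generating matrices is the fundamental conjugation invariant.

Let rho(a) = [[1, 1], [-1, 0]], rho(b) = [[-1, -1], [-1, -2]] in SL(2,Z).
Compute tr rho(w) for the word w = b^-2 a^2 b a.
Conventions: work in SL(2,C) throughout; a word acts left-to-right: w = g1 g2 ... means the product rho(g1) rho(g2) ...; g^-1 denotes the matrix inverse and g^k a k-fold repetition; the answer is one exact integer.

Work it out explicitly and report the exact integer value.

15

rho(b^-1) = [[-2, 1], [1, -1]]
... * rho(b^-1) = [[-2, 1], [1, -1]]  ->  [[5, -3], [-3, 2]]
... * rho(a) = [[1, 1], [-1, 0]]  ->  [[8, 5], [-5, -3]]
... * rho(a) = [[1, 1], [-1, 0]]  ->  [[3, 8], [-2, -5]]
... * rho(b) = [[-1, -1], [-1, -2]]  ->  [[-11, -19], [7, 12]]
... * rho(a) = [[1, 1], [-1, 0]]  ->  [[8, -11], [-5, 7]]
tr = 8 + 7 = 15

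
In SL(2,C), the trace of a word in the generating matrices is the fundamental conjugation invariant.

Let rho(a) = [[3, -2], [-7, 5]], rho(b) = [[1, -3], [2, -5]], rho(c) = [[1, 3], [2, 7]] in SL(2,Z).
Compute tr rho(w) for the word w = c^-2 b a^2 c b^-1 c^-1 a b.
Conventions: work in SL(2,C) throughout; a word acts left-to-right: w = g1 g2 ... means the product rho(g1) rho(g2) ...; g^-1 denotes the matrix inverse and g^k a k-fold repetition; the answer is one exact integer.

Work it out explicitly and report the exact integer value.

rho(c^-1) = [[7, -3], [-2, 1]]
... * rho(c^-1) = [[7, -3], [-2, 1]]  ->  [[55, -24], [-16, 7]]
... * rho(b) = [[1, -3], [2, -5]]  ->  [[7, -45], [-2, 13]]
... * rho(a) = [[3, -2], [-7, 5]]  ->  [[336, -239], [-97, 69]]
... * rho(a) = [[3, -2], [-7, 5]]  ->  [[2681, -1867], [-774, 539]]
... * rho(c) = [[1, 3], [2, 7]]  ->  [[-1053, -5026], [304, 1451]]
... * rho(b^-1) = [[-5, 3], [-2, 1]]  ->  [[15317, -8185], [-4422, 2363]]
... * rho(c^-1) = [[7, -3], [-2, 1]]  ->  [[123589, -54136], [-35680, 15629]]
... * rho(a) = [[3, -2], [-7, 5]]  ->  [[749719, -517858], [-216443, 149505]]
... * rho(b) = [[1, -3], [2, -5]]  ->  [[-285997, 340133], [82567, -98196]]
tr = -285997 + -98196 = -384193

-384193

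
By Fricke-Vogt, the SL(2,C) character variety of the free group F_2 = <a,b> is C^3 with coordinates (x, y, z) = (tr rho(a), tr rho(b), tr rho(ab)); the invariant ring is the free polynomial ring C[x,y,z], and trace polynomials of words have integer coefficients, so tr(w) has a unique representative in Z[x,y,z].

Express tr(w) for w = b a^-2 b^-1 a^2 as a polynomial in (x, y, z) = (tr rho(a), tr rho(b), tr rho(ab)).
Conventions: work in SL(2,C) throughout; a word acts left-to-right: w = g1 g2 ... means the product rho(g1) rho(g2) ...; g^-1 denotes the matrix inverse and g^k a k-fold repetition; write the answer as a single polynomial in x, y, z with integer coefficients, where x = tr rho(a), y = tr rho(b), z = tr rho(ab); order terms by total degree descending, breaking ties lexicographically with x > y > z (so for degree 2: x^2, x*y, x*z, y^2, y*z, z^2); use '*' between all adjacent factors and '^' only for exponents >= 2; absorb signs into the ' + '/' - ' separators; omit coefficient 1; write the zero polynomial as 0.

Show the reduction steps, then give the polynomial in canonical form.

-x^3*y*z + x^4 + x^2*y^2 + x^2*z^2 - 4*x^2 + 2

trace(b^2 a) = trace(b) trace(a b) - trace(a)   [square of b] = y*z - x
apply: trace(b^2) = trace(b) trace(b) - trace(1)   [square of b] = y^2 - 2
trace(b a^2 b) = trace(a) trace(b^2 a) - trace(b^2)   [square of a] = x*y*z - x^2 - y^2 + 2
apply: trace(b a b a) = trace(a b) trace(a b) - trace(1)   [split at a repeated a] = z^2 - 2
trace(b a^2 b a) = trace(a) trace(b a b a) - trace(b a b)   [square of a] = x*z^2 - y*z - x
apply: trace(a^2 b a^-1 b) = trace(b a^2 b) trace(a) - trace(b a^2 b a)   [inverse elimination on a] = x^2*y*z - x^3 - x*y^2 - x*z^2 + y*z + 3*x
apply: trace(b^-1 a^2 b a^-1) = trace(a^2 b a^-1) trace(b) - trace(a^2 b a^-1 b)   [inverse elimination on b] = -x^2*y*z + x^3 + x*y^2 + x*z^2 - 3*x
trace(a^2) = trace(a) trace(a) - trace(1)   [square of a] = x^2 - 2
apply: trace(b a^-2 b^-1 a^2) = trace(b^-1 a^2 b a^-1) trace(a) - trace(b^-1 a^2 b)   [inverse elimination on a] = -x^3*y*z + x^4 + x^2*y^2 + x^2*z^2 - 4*x^2 + 2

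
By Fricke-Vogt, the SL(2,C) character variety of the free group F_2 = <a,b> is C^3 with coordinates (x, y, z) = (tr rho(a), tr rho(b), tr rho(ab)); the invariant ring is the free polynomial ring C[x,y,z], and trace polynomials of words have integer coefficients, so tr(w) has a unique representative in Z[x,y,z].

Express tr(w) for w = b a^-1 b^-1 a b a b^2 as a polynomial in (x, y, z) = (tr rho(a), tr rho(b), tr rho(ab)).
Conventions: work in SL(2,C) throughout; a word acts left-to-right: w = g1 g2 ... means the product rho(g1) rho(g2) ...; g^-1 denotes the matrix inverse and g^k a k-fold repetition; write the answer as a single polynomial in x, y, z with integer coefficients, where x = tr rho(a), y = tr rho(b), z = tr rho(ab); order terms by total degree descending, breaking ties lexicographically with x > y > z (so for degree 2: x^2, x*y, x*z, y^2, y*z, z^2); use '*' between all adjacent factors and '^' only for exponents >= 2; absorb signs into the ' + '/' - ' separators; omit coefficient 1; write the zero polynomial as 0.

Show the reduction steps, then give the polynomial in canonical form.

-x*y^3*z^2 + x^2*y^2*z + y^4*z + y^2*z^3 + x*y*z^2 - x^2*z - 4*y^2*z - z^3 - x*y + 3*z

tr(b a b) = tr(b) * tr(a b) - tr(a)   [square of b] = y*z - x
and tr(a b^3) = tr(b) * tr(b a b) - tr(b a)   [square of b] = y^2*z - x*y - z
tr(b a b^3) = tr(b) * tr(a b^3) - tr(a b^2)   [square of b] = y^3*z - x*y^2 - 2*y*z + x
tr(a b a b) = tr(a b) * tr(a b) - tr(1)   [split at a repeated a] = z^2 - 2
next, tr(a b a) = tr(a) * tr(b a) - tr(b)   [square of a] = x*z - y
and tr(b a b a b) = tr(b) * tr(a b a b) - tr(a b a)   [square of b] = y*z^2 - x*z - y
tr(a b a b^3) = tr(b) * tr(b a b a b) - tr(b a b a)   [square of b] = y^2*z^2 - x*y*z - y^2 - z^2 + 2
tr(b a b a b^3) = tr(b) * tr(a b a b^3) - tr(a b a b^2)   [square of b] = y^3*z^2 - x*y^2*z - y^3 - 2*y*z^2 + x*z + 3*y
next, tr(a b a b a b) = tr(a b) * tr(a b a b) - tr(a^-1 b^-1)   [split at a repeated a] = z^3 - 3*z
tr(a b a b a) = tr(a) * tr(b a b a) - tr(b a b)   [square of a] = x*z^2 - y*z - x
tr(b a b a b a b) = tr(b) * tr(a b a b a b) - tr(a b a b a)   [square of b] = y*z^3 - x*z^2 - 2*y*z + x
tr(b a b a b^3 a) = tr(b) * tr(b a b a b a b) - tr(b a b a b a)   [square of b] = y^2*z^3 - x*y*z^2 - 2*y^2*z - z^3 + x*y + 3*z
and tr(a b a b^3 a^-1 b) = tr(b a b a b^3) * tr(a) - tr(b a b a b^3 a)   [inverse elimination on a] = x*y^3*z^2 - x^2*y^2*z - y^2*z^3 - x*y^3 - x*y*z^2 + x^2*z + 2*y^2*z + z^3 + 2*x*y - 3*z
tr(b a^-1 b^-1 a b a b^2) = tr(a b a b^3 a^-1) * tr(b) - tr(a b a b^3 a^-1 b)   [inverse elimination on b] = -x*y^3*z^2 + x^2*y^2*z + y^4*z + y^2*z^3 + x*y*z^2 - x^2*z - 4*y^2*z - z^3 - x*y + 3*z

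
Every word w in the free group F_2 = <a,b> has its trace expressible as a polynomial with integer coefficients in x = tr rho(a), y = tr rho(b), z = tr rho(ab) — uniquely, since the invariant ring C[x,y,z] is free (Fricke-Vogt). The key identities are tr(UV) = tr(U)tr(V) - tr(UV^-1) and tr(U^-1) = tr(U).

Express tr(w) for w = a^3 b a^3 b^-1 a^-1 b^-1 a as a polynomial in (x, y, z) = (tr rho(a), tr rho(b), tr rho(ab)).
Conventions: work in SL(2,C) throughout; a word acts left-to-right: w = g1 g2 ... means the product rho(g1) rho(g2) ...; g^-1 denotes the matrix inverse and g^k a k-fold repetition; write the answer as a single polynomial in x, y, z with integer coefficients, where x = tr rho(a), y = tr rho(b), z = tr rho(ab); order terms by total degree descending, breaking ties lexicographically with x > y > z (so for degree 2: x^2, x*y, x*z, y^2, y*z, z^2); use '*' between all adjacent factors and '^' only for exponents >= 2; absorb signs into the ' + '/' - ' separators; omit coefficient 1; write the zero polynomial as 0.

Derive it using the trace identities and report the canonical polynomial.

x^6*y*z^2 - x^7*z - x^5*y^2*z - x^5*z^3 + x^6*y - 3*x^4*y*z^2 + 6*x^5*z + 3*x^3*y^2*z + 3*x^3*z^3 - 5*x^4*y + 2*x^2*y*z^2 - 10*x^3*z - 2*x*y^2*z - 2*x*z^3 + 6*x^2*y + 5*x*z - y

tr(a b a) = tr(a) * tr(b a) - tr(b) = x*z - y
tr(b a^3) = tr(a) * tr(a b a) - tr(a b) = x^2*z - x*y - z
tr(a^2 b a^2) = tr(a) * tr(b a^3) - tr(b a^2) = x^3*z - x^2*y - 2*x*z + y
tr(a^4 b a) = tr(a) * tr(a^2 b a^2) - tr(a^2 b a) = x^4*z - x^3*y - 3*x^2*z + 2*x*y + z
tr(a^3 b a^3) = tr(a) * tr(a^4 b a) - tr(a^4 b) = x^5*z - x^4*y - 4*x^3*z + 3*x^2*y + 3*x*z - y
tr(a^4 b a^3) = tr(a) * tr(a^3 b a^3) - tr(a^3 b a^2) = x^6*z - x^5*y - 5*x^4*z + 4*x^3*y + 6*x^2*z - 3*x*y - z
tr(b a b a) = tr(a b) * tr(a b) - tr(1)   [split at repeated a] = z^2 - 2
tr(b a b) = tr(b) * tr(a b) - tr(a) = y*z - x
tr(b a^2 b a) = tr(a) * tr(b a b a) - tr(b a b) = x*z^2 - y*z - x
tr(b^2) = tr(b) * tr(b) - tr(1) = y^2 - 2
tr(b a^2 b) = tr(a) * tr(b^2 a) - tr(b^2) = x*y*z - x^2 - y^2 + 2
tr(a b a^2 b a) = tr(a) * tr(b a^2 b a) - tr(b a^2 b) = x^2*z^2 - 2*x*y*z + y^2 - 2
tr(b a^2 b a^3) = tr(a) * tr(a b a^2 b a) - tr(a b a^2 b) = x^3*z^2 - 2*x^2*y*z + x*y^2 - x*z^2 + y*z - x
tr(b a^4 b a^2) = tr(a) * tr(b a^2 b a^3) - tr(b a^2 b a^2) = x^4*z^2 - 2*x^3*y*z + x^2*y^2 - 2*x^2*z^2 + 3*x*y*z - x^2 - y^2 + 2
tr(a b a b a^2) = tr(a) * tr(b a b a^2) - tr(b a b a) = x^2*z^2 - x*y*z - x^2 - z^2 + 2
tr(b a^4 b a) = tr(a) * tr(a b a b a^2) - tr(a b a b a) = x^3*z^2 - x^2*y*z - x^3 - 2*x*z^2 + y*z + 3*x
tr(a^4 b a^3 b) = tr(a) * tr(b a^4 b a^2) - tr(b a^4 b a) = x^5*z^2 - 2*x^4*y*z + x^3*y^2 - 3*x^3*z^2 + 4*x^2*y*z - x*y^2 + 2*x*z^2 - y*z - x
tr(b^-1 a^4 b a^3) = tr(a^4 b a^3) * tr(b) - tr(a^4 b a^3 b) = x^6*y*z - x^5*y^2 - x^5*z^2 - 3*x^4*y*z + 3*x^3*y^2 + 3*x^3*z^2 + 2*x^2*y*z - 2*x*y^2 - 2*x*z^2 + x
tr(b^-1 a^4 b a^3 b^-1) = tr(b^-1 a^4 b a^3) * tr(b) - tr(b^-1 a^4 b a^3 b) = x^6*y^2*z - x^5*y^3 - x^5*y*z^2 - x^6*z - 3*x^4*y^2*z + x^5*y + 3*x^3*y^3 + 3*x^3*y*z^2 + 5*x^4*z + 2*x^2*y^2*z - 4*x^3*y - 2*x*y^3 - 2*x*y*z^2 - 6*x^2*z + 4*x*y + z
tr(a^4 b a^4) = tr(a) * tr(a b a^6) - tr(a b a^5) = x^7*z - x^6*y - 6*x^5*z + 5*x^4*y + 10*x^3*z - 6*x^2*y - 4*x*z + y
tr(a^4 b a^4 b) = tr(a) * tr(a b a^4 b a^2) - tr(a b a^4 b a) = x^6*z^2 - 2*x^5*y*z + x^4*y^2 - 4*x^4*z^2 + 6*x^3*y*z - 2*x^2*y^2 + 4*x^2*z^2 - 4*x*y*z + y^2 - 2
tr(a b^-1 a^4 b a^3) = tr(a^4 b a^4) * tr(b) - tr(a^4 b a^4 b) = x^7*y*z - x^6*y^2 - x^6*z^2 - 4*x^5*y*z + 4*x^4*y^2 + 4*x^4*z^2 + 4*x^3*y*z - 4*x^2*y^2 - 4*x^2*z^2 + 2
tr(a^3 b a^3 b) = tr(a) * tr(b a^3 b a^2) - tr(b a^3 b a) = x^4*z^2 - 2*x^3*y*z + x^2*y^2 - 2*x^2*z^2 + 2*x*y*z + z^2 - 2
tr(a^4 b a^3 b a) = tr(a) * tr(a^3 b a^3 b a) - tr(a^3 b a^3 b) = x^6*z^2 - 2*x^5*y*z + x^4*y^2 - 4*x^4*z^2 + 6*x^3*y*z - 2*x^2*y^2 + 4*x^2*z^2 - 3*x*y*z - x^2 - z^2 + 2
tr(b a b a b a) = tr(a b a b) * tr(a b) - tr(b a)   [split at repeated a] = z^3 - 3*z
tr(b a b a b) = tr(b) * tr(a b a b) - tr(a b a) = y*z^2 - x*z - y
tr(b a^2 b a b a) = tr(a) * tr(b a b a b a) - tr(b a b a b) = x*z^3 - y*z^2 - 2*x*z + y
tr(b a^2 b a b) = tr(b) * tr(a^2 b a b) - tr(a^2 b a) = x*y*z^2 - x^2*z - y^2*z + z
tr(a b a^2 b a b a) = tr(a) * tr(b a^2 b a b a) - tr(b a^2 b a b) = x^2*z^3 - 2*x*y*z^2 - x^2*z + y^2*z + x*y - z
tr(b a b a^3 b a^2) = tr(a) * tr(a b a^2 b a b a) - tr(a b a^2 b a b) = x^3*z^3 - 2*x^2*y*z^2 - x^3*z + x*y^2*z - x*z^3 + x^2*y + y*z^2 + x*z - y
tr(b a b a^3 b a) = tr(a) * tr(a b a b a b a) - tr(a b a b a b) = x^2*z^3 - x*y*z^2 - 2*x^2*z - z^3 + x*y + 3*z
tr(a^2 b a^3 b a b a) = tr(a) * tr(b a b a^3 b a^2) - tr(b a b a^3 b a) = x^4*z^3 - 2*x^3*y*z^2 - x^4*z + x^2*y^2*z - 2*x^2*z^3 + x^3*y + 2*x*y*z^2 + 3*x^2*z + z^3 - 2*x*y - 3*z
tr(a^2 b a^3 b a b) = tr(a) * tr(b a b a^2 b a^2) - tr(b a b a^2 b a) = x^3*z^3 - 2*x^2*y*z^2 - x^3*z + x*y^2*z - x*z^3 + x^2*y + y*z^2 + x*z - y
tr(a^4 b a^3 b a b) = tr(a) * tr(a^2 b a^3 b a b a) - tr(a^2 b a^3 b a b) = x^5*z^3 - 2*x^4*y*z^2 - x^5*z + x^3*y^2*z - 3*x^3*z^3 + x^4*y + 4*x^2*y*z^2 + 4*x^3*z - x*y^2*z + 2*x*z^3 - 3*x^2*y - y*z^2 - 4*x*z + y
tr(a b^-1 a^4 b a^3 b) = tr(a^4 b a^3 b a) * tr(b) - tr(a^4 b a^3 b a b) = x^6*y*z^2 - 2*x^5*y^2*z - x^5*z^3 + x^4*y^3 - 2*x^4*y*z^2 + x^5*z + 5*x^3*y^2*z + 3*x^3*z^3 - x^4*y - 2*x^2*y^3 - 4*x^3*z - 2*x*y^2*z - 2*x*z^3 + 2*x^2*y + 4*x*z + y
tr(b^-1 a^4 b a^3 b^-1 a) = tr(a b^-1 a^4 b a^3) * tr(b) - tr(a b^-1 a^4 b a^3 b) = x^7*y^2*z - x^6*y^3 - 2*x^6*y*z^2 - 2*x^5*y^2*z + x^5*z^3 + 3*x^4*y^3 + 6*x^4*y*z^2 - x^5*z - x^3*y^2*z - 3*x^3*z^3 + x^4*y - 2*x^2*y^3 - 4*x^2*y*z^2 + 4*x^3*z + 2*x*y^2*z + 2*x*z^3 - 2*x^2*y - 4*x*z + y
tr(a^3 b a^3 b^-1 a^-1 b^-1 a) = tr(b^-1 a^4 b a^3 b^-1) * tr(a) - tr(b^-1 a^4 b a^3 b^-1 a) = x^6*y*z^2 - x^7*z - x^5*y^2*z - x^5*z^3 + x^6*y - 3*x^4*y*z^2 + 6*x^5*z + 3*x^3*y^2*z + 3*x^3*z^3 - 5*x^4*y + 2*x^2*y*z^2 - 10*x^3*z - 2*x*y^2*z - 2*x*z^3 + 6*x^2*y + 5*x*z - y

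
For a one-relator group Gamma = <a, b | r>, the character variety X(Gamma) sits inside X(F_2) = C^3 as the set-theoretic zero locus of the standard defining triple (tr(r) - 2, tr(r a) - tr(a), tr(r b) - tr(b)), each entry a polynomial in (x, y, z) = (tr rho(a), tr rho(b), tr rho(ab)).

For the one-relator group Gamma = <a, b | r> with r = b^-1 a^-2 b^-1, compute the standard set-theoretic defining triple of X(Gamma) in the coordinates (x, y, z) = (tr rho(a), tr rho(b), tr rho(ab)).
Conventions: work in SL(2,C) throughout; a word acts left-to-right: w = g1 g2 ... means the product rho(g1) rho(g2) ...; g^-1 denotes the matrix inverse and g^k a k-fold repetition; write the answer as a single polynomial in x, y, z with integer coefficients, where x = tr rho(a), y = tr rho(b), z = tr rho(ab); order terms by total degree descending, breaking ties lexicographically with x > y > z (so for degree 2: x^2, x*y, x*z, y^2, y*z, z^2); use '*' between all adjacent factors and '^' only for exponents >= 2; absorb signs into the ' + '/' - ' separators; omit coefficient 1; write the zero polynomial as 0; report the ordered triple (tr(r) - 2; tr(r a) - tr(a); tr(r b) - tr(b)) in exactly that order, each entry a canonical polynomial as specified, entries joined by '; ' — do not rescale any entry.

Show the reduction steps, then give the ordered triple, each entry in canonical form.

x*y*z - x^2 - y^2; x^2*y*z - x^3 - x*y^2 - x*z^2 + y*z + 2*x; x*z - 2*y

trace(a^-1) = trace(a) = x
trace(a^-1 b) = trace(b)*trace(a) - trace(b a)  (eliminate a^-1) = x*y - z
trace(b^-1 a^-1) = trace(a^-1)*trace(b) - trace(a^-1 b)  (eliminate b^-1) = z
trace(b^-1 a^-2) = trace(b^-1 a^-1)*trace(a) - trace(b^-1)  (eliminate a^-1) = x*z - y
trace(a^-2) = trace(a^-1)*trace(a) - trace(1)  (eliminate a^-1) = x^2 - 2
trace(b^-1 a^-2 b^-1) = trace(b^-1 a^-2)*trace(b) - trace(b^-1 a^-2 b)  (eliminate b^-1) = x*y*z - x^2 - y^2 + 2
trace(b a b) = trace(b)*trace(a b) - trace(a) = y*z - x
trace(b a b a) = trace(a b)*trace(a b) - trace(1)   [split at repeated a] = z^2 - 2
trace(b a b a^-1) = trace(b a b)*trace(a) - trace(b a b a) = x*y*z - x^2 - z^2 + 2
trace(a^-2 b a b) = trace(b a b a^-1)*trace(a) - trace(b a b) = x^2*y*z - x^3 - x*z^2 - y*z + 3*x
trace(a b^-1 a^-2 b) = trace(a^-2 b a)*trace(b) - trace(a^-2 b a b) = -x^2*y*z + x^3 + x*y^2 + x*z^2 - 3*x
trace(b^-1 a^-2 b^-1 a) = trace(a b^-1 a^-2)*trace(b) - trace(a b^-1 a^-2 b) = x^2*y*z - x^3 - x*y^2 - x*z^2 + y*z + 3*x
assemble the triple (trace(r) - 2; trace(r a) - x; trace(r b) - y)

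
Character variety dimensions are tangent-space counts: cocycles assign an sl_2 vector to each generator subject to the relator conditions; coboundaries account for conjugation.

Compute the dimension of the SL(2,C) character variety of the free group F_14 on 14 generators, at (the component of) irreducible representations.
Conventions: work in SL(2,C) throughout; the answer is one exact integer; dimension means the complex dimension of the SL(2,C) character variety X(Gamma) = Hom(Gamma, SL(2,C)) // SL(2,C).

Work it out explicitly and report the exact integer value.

39

The free group F_14: 14 generators, no relators.
Z^1(Gamma, Ad rho) = (sl_2)^14: a cocycle is a free choice of one sl_2 vector per generator, so dim Z^1 = 3*14 = 42.
dim B^1 = 3: the coboundary map is injective because an irreducible image has centralizer 0 in sl_2.
dim X = dim H^1 = dim Z^1 - dim B^1 = 42 - 3 = 39.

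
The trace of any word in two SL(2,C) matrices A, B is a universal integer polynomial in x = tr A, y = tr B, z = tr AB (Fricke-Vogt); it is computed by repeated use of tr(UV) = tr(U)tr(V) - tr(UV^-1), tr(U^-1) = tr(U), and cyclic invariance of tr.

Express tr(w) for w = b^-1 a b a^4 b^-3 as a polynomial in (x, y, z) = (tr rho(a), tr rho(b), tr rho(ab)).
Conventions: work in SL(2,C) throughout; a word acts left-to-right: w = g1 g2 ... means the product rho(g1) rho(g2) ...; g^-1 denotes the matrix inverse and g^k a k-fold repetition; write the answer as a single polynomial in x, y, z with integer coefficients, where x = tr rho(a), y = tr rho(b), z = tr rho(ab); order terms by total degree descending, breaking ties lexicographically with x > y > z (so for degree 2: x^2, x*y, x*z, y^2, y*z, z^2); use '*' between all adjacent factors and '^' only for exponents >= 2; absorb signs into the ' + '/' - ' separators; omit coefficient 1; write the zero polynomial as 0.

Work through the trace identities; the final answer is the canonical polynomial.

x^4*y^4*z - x^3*y^5 - x^3*y^3*z^2 - 3*x^4*y^2*z - 2*x^2*y^4*z + 4*x^3*y^3 + 2*x^3*y*z^2 + 2*x*y^5 + 2*x*y^3*z^2 + x^4*z + 7*x^2*y^2*z - 3*x^3*y - 9*x*y^3 - 4*x*y*z^2 - 3*x^2*z - y^2*z + 8*x*y + z

tr(a b a) = tr(a) * tr(b a) - tr(b) = x*z - y
next, tr(b a^3) = tr(a) * tr(a b a) - tr(a b) = x^2*z - x*y - z
and tr(a^2 b a^2) = tr(a) * tr(b a^3) - tr(b a^2) = x^3*z - x^2*y - 2*x*z + y
and tr(a b a^4) = tr(a) * tr(a^2 b a^2) - tr(a^2 b a) = x^4*z - x^3*y - 3*x^2*z + 2*x*y + z
next, tr(b a b a) = tr(a b) * tr(a b) - tr(1) = z^2 - 2
next, tr(b a b) = tr(b) * tr(a b) - tr(a) = y*z - x
tr(a b a b a) = tr(a) * tr(b a b a) - tr(b a b) = x*z^2 - y*z - x
tr(b a b a^3) = tr(a) * tr(a b a b a) - tr(a b a b) = x^2*z^2 - x*y*z - x^2 - z^2 + 2
and tr(a b a^4 b) = tr(a) * tr(b a b a^3) - tr(b a b a^2) = x^3*z^2 - x^2*y*z - x^3 - 2*x*z^2 + y*z + 3*x
next, tr(b^-1 a b a^4) = tr(a b a^4) * tr(b) - tr(a b a^4 b) = x^4*y*z - x^3*y^2 - x^3*z^2 - 2*x^2*y*z + x^3 + 2*x*y^2 + 2*x*z^2 - 3*x
tr(b^-1 a b a^4 b^-1) = tr(b^-1 a b a^4) * tr(b) - tr(b^-1 a b a^4 b) = x^4*y^2*z - x^3*y^3 - x^3*y*z^2 - x^4*z - 2*x^2*y^2*z + 2*x^3*y + 2*x*y^3 + 2*x*y*z^2 + 3*x^2*z - 5*x*y - z
next, tr(a b a^4 b^-3) = tr(b^-1 a b a^4 b^-1) * tr(b) - tr(b^-1 a b a^4) = x^4*y^3*z - x^3*y^4 - x^3*y^2*z^2 - 2*x^4*y*z - 2*x^2*y^3*z + 3*x^3*y^2 + x^3*z^2 + 2*x*y^4 + 2*x*y^2*z^2 + 5*x^2*y*z - x^3 - 7*x*y^2 - 2*x*z^2 - y*z + 3*x
next, tr(b^-1 a b a^4 b^-3) = tr(a b a^4 b^-3) * tr(b) - tr(a b a^4 b^-2) = x^4*y^4*z - x^3*y^5 - x^3*y^3*z^2 - 3*x^4*y^2*z - 2*x^2*y^4*z + 4*x^3*y^3 + 2*x^3*y*z^2 + 2*x*y^5 + 2*x*y^3*z^2 + x^4*z + 7*x^2*y^2*z - 3*x^3*y - 9*x*y^3 - 4*x*y*z^2 - 3*x^2*z - y^2*z + 8*x*y + z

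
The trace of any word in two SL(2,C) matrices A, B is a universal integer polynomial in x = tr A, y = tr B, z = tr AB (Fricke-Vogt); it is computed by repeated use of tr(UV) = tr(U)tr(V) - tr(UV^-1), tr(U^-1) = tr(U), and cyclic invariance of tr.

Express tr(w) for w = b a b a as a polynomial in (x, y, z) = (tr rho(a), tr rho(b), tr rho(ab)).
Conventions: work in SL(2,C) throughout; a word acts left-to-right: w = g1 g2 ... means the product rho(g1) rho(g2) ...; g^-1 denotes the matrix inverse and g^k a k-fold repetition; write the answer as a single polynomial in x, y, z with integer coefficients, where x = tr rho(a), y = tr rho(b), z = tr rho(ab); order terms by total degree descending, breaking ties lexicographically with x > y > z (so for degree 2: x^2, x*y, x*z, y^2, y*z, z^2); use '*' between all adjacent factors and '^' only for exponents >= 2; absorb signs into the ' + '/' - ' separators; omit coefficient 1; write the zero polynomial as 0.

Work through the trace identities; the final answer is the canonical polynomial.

z^2 - 2

trace(b a b a) = trace(a b) trace(a b) - trace(1)   [split at a repeated a] = z^2 - 2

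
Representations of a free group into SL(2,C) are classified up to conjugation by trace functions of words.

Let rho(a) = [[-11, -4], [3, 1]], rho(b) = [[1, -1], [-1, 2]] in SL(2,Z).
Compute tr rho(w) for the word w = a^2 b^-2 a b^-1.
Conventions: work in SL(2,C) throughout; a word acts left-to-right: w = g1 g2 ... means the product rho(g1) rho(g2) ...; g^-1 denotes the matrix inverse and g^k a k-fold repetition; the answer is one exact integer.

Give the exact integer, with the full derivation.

rho(a) = [[-11, -4], [3, 1]]
... * rho(a) = [[-11, -4], [3, 1]]  ->  [[109, 40], [-30, -11]]
... * rho(b^-1) = [[2, 1], [1, 1]]  ->  [[258, 149], [-71, -41]]
... * rho(b^-1) = [[2, 1], [1, 1]]  ->  [[665, 407], [-183, -112]]
... * rho(a) = [[-11, -4], [3, 1]]  ->  [[-6094, -2253], [1677, 620]]
... * rho(b^-1) = [[2, 1], [1, 1]]  ->  [[-14441, -8347], [3974, 2297]]
tr = -14441 + 2297 = -12144

-12144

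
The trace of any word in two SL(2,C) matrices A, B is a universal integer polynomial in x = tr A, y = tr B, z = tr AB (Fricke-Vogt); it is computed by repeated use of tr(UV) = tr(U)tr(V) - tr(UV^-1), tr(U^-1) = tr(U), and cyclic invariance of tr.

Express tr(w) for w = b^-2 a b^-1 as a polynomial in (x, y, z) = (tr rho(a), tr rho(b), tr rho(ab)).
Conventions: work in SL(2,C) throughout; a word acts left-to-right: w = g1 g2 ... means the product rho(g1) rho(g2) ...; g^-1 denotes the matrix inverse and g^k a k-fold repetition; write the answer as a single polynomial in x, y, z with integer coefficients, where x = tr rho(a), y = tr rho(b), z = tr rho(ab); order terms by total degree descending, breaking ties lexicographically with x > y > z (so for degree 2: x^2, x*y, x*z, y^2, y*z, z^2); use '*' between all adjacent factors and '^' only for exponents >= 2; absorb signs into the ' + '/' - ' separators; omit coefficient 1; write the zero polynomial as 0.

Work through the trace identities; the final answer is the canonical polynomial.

x*y^3 - y^2*z - 2*x*y + z

trace(a b^-1) = trace(a)*trace(b) - trace(a b) = x*y - z
use: trace(a b^-2) = trace(a b^-1)*trace(b) - trace(a) = x*y^2 - y*z - x
trace(b^-2 a b^-1) = trace(a b^-2)*trace(b) - trace(a b^-1) = x*y^3 - y^2*z - 2*x*y + z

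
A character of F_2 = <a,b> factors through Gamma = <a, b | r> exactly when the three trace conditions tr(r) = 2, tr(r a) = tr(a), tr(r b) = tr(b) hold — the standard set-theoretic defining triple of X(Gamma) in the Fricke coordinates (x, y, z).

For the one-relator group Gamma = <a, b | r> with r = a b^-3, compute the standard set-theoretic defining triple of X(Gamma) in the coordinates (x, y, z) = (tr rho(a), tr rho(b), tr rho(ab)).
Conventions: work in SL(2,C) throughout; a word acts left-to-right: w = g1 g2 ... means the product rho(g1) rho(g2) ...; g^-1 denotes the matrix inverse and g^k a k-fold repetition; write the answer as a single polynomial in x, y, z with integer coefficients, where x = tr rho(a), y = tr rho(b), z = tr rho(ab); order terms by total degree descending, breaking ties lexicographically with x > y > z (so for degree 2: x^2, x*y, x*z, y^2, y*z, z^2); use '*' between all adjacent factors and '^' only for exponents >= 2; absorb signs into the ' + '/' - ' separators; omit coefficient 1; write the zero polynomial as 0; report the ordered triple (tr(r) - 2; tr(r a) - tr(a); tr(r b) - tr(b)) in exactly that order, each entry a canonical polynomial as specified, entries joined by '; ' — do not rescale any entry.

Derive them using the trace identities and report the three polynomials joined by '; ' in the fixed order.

x*y^3 - y^2*z - 2*x*y + z - 2; x^2*y^3 - x*y^2*z - 2*x^2*y - y^3 + x*z - x + 3*y; x*y^2 - y*z - x - y

tr(a b^-1) = tr(a) * tr(b) - tr(a b)   [inverse elimination on b] = x*y - z
and tr(b^-1 a b^-1) = tr(a b^-1) * tr(b) - tr(a)   [inverse elimination on b] = x*y^2 - y*z - x
tr(a b^-3) = tr(b^-1 a b^-1) * tr(b) - tr(b^-1 a)   [inverse elimination on b] = x*y^3 - y^2*z - 2*x*y + z
and tr(a^2) = tr(a) * tr(a) - tr(1)   [square of a] = x^2 - 2
tr(a^2 b) = tr(a) * tr(b a) - tr(b)   [square of a] = x*z - y
tr(b^-1 a^2) = tr(a^2) * tr(b) - tr(a^2 b)   [inverse elimination on b] = x^2*y - x*z - y
and tr(a^2 b^-2) = tr(b^-1 a^2) * tr(b) - tr(b^-1 a^2 b)   [inverse elimination on b] = x^2*y^2 - x*y*z - x^2 - y^2 + 2
next, tr(a b^-3 a) = tr(a^2 b^-2) * tr(b) - tr(a^2 b^-1)   [inverse elimination on b] = x^2*y^3 - x*y^2*z - 2*x^2*y - y^3 + x*z + 3*y
assemble the triple (tr(r) - 2; tr(r a) - x; tr(r b) - y)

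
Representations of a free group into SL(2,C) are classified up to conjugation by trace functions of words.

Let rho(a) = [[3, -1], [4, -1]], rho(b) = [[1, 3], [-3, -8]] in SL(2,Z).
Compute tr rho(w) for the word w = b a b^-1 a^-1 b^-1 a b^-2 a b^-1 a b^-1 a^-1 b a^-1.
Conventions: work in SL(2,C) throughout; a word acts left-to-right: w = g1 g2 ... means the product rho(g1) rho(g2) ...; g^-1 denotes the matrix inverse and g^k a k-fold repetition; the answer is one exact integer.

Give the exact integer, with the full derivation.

-504901592518

rho(b) = [[1, 3], [-3, -8]]
... * rho(a) = [[3, -1], [4, -1]]  ->  [[15, -4], [-41, 11]]
... * rho(b^-1) = [[-8, -3], [3, 1]]  ->  [[-132, -49], [361, 134]]
... * rho(a^-1) = [[-1, 1], [-4, 3]]  ->  [[328, -279], [-897, 763]]
... * rho(b^-1) = [[-8, -3], [3, 1]]  ->  [[-3461, -1263], [9465, 3454]]
... * rho(a) = [[3, -1], [4, -1]]  ->  [[-15435, 4724], [42211, -12919]]
... * rho(b^-1) = [[-8, -3], [3, 1]]  ->  [[137652, 51029], [-376445, -139552]]
... * rho(b^-1) = [[-8, -3], [3, 1]]  ->  [[-948129, -361927], [2592904, 989783]]
... * rho(a) = [[3, -1], [4, -1]]  ->  [[-4292095, 1310056], [11737844, -3582687]]
... * rho(b^-1) = [[-8, -3], [3, 1]]  ->  [[38266928, 14186341], [-104650813, -38796219]]
... * rho(a) = [[3, -1], [4, -1]]  ->  [[171546148, -52453269], [-469137315, 143447032]]
... * rho(b^-1) = [[-8, -3], [3, 1]]  ->  [[-1529728991, -567091713], [4183439616, 1550858977]]
... * rho(a^-1) = [[-1, 1], [-4, 3]]  ->  [[3798095843, -3231004130], [-10386875524, 8836016547]]
... * rho(b) = [[1, 3], [-3, -8]]  ->  [[13491108233, 37242320569], [-36894925165, -101848758948]]
... * rho(a^-1) = [[-1, 1], [-4, 3]]  ->  [[-162460390509, 125218069940], [444289960957, -342441202009]]
tr = -162460390509 + -342441202009 = -504901592518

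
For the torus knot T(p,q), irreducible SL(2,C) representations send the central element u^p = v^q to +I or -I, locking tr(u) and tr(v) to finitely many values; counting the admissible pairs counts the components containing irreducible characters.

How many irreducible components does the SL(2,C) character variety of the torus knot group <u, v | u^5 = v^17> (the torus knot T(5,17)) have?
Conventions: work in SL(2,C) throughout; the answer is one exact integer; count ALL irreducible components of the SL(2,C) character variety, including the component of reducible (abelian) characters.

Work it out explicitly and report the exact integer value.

33

In the torus knot group T(5,17), u^5 = v^17 is central, so an irreducible representation sends it to +I or -I (Schur).
This locks tr(u) to 2*cos(pi*alpha/5), alpha in 1..4, and tr(v) to 2*cos(pi*beta/17), beta in 1..16, on each component of irreducible characters.
The two central values (-1)^alpha I and (-1)^beta I must be the same matrix, so alpha and beta share a parity.
Counting: 2 odd alphas x 8 odd betas + 2 even alphas x 8 even betas = 16 + 16 = 32.
That is 32 components of irreducible characters, and with the reducible (abelian) component the total is 33.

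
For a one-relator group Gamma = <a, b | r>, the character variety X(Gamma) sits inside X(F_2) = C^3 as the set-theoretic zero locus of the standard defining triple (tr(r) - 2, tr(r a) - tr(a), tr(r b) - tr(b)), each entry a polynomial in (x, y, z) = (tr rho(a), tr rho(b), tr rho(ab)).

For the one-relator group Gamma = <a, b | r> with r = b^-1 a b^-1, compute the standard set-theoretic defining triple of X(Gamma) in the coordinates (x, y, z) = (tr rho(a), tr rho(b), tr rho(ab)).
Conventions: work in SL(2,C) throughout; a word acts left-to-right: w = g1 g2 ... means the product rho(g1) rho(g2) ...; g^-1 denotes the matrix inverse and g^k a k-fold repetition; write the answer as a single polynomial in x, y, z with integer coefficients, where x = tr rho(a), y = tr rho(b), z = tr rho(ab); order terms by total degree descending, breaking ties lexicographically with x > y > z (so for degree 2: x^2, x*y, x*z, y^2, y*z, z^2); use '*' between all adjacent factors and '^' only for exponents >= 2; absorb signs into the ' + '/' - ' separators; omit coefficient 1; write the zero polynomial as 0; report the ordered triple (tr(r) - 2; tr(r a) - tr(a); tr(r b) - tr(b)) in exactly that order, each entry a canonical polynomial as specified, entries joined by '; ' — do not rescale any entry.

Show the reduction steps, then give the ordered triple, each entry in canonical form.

so tr(a b^-1) = tr(a) * tr(b) - tr(a b) = x*y - z
so tr(b^-1 a b^-1) = tr(a b^-1) * tr(b) - tr(a) = x*y^2 - y*z - x
reduce: tr(a^2) = tr(a) * tr(a) - tr(1)  (reduce the a square) = x^2 - 2
tr(a^2 b) = tr(a) * tr(b a) - tr(b)  (reduce the a square) = x*z - y
reduce: tr(a b^-1 a) = tr(a^2) * tr(b) - tr(a^2 b)  (eliminate b^-1) = x^2*y - x*z - y
reduce: tr(a b a b) = tr(b a) * tr(b a) - tr(1)  (split on b) = z^2 - 2
tr(a b^-1 a b) = tr(a b a) * tr(b) - tr(a b a b)  (eliminate b^-1) = x*y*z - y^2 - z^2 + 2
so tr(b^-1 a b^-1 a) = tr(a b^-1 a) * tr(b) - tr(a b^-1 a b)  (eliminate b^-1) = x^2*y^2 - 2*x*y*z + z^2 - 2
assemble the triple (tr(r) - 2; tr(r a) - x; tr(r b) - y)

x*y^2 - y*z - x - 2; x^2*y^2 - 2*x*y*z + z^2 - x - 2; x*y - y - z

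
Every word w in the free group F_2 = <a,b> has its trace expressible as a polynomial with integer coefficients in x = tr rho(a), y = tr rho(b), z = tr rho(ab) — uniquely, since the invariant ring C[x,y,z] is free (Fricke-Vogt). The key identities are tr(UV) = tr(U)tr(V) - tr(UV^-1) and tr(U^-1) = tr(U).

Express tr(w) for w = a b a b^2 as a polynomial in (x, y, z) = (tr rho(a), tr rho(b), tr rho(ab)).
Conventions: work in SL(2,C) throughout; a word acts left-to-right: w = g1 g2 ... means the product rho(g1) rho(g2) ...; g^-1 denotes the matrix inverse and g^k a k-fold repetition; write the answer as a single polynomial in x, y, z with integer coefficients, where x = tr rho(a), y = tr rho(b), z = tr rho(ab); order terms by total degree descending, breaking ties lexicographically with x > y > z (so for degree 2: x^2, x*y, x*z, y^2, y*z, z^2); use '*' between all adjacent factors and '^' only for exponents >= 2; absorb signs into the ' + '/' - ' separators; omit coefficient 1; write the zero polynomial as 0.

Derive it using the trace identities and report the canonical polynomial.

trace(a b a b) = trace(a b) * trace(a b) - trace(1)   [split at a repeated a] = z^2 - 2
trace(a b a) = trace(a) * trace(b a) - trace(b)   [square of a] = x*z - y
trace(a b a b^2) = trace(b) * trace(a b a b) - trace(a b a)   [square of b] = y*z^2 - x*z - y

y*z^2 - x*z - y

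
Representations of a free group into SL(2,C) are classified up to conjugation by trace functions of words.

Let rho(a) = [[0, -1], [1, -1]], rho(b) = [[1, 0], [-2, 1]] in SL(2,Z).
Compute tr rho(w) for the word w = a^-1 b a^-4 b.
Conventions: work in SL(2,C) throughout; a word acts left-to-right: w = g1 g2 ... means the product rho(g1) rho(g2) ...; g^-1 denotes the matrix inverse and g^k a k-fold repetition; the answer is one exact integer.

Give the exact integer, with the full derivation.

7

rho(a^-1) = [[-1, 1], [-1, 0]]
... * rho(b) = [[1, 0], [-2, 1]]  ->  [[-3, 1], [-1, 0]]
... * rho(a^-1) = [[-1, 1], [-1, 0]]  ->  [[2, -3], [1, -1]]
... * rho(a^-1) = [[-1, 1], [-1, 0]]  ->  [[1, 2], [0, 1]]
... * rho(a^-1) = [[-1, 1], [-1, 0]]  ->  [[-3, 1], [-1, 0]]
... * rho(a^-1) = [[-1, 1], [-1, 0]]  ->  [[2, -3], [1, -1]]
... * rho(b) = [[1, 0], [-2, 1]]  ->  [[8, -3], [3, -1]]
tr = 8 + -1 = 7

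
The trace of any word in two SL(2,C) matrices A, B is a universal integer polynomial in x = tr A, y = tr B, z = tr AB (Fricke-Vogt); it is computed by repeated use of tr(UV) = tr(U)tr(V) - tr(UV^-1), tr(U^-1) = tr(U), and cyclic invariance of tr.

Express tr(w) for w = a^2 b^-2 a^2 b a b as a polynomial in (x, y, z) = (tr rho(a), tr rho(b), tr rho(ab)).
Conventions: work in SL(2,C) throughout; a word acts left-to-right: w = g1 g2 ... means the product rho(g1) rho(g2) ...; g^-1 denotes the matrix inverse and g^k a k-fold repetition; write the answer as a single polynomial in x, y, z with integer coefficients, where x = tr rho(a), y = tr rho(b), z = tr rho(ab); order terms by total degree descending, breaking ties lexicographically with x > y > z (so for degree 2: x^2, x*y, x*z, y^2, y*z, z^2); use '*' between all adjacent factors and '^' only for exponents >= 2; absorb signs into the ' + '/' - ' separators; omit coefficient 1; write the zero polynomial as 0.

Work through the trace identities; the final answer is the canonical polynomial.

apply: trace(b a b a) = trace(b a)*trace(b a) - trace(1) = z^2 - 2
apply: trace(b a b) = trace(b)*trace(a b) - trace(a) = y*z - x
apply: trace(b a b a^2) = trace(a)*trace(b a b a) - trace(b a b) = x*z^2 - y*z - x
trace(b a b a^3) = trace(a)*trace(b a b a^2) - trace(b a b a) = x^2*z^2 - x*y*z - x^2 - z^2 + 2
trace(a^2 b a b a^2) = trace(a)*trace(b a b a^3) - trace(b a b a^2) = x^3*z^2 - x^2*y*z - x^3 - 2*x*z^2 + y*z + 3*x
trace(b a b a b a) = trace(a b a b)*trace(a b) - trace(b a) = z^3 - 3*z
apply: trace(a b a) = trace(a)*trace(b a) - trace(b) = x*z - y
use: trace(b a b a b) = trace(b)*trace(a b a b) - trace(a b a) = y*z^2 - x*z - y
trace(b a^2 b a b a) = trace(a)*trace(b a b a b a) - trace(b a b a b) = x*z^3 - y*z^2 - 2*x*z + y
trace(a^2 b a) = trace(a)*trace(a b a) - trace(a b) = x^2*z - x*y - z
trace(b a^2 b a b) = trace(b)*trace(a^2 b a b) - trace(a^2 b a) = x*y*z^2 - x^2*z - y^2*z + z
use: trace(a^2 b a b a^2 b) = trace(a)*trace(b a^2 b a b a) - trace(b a^2 b a b) = x^2*z^3 - 2*x*y*z^2 - x^2*z + y^2*z + x*y - z
trace(b^-1 a^2 b a b a^2) = trace(a^2 b a b a^2)*trace(b) - trace(a^2 b a b a^2 b) = x^3*y*z^2 - x^2*y^2*z - x^2*z^3 - x^3*y + x^2*z + 2*x*y + z
apply: trace(a^2 b^-2 a^2 b a b) = trace(b^-1 a^2 b a b a^2)*trace(b) - trace(b^-1 a^2 b a b a^2 b) = x^3*y^2*z^2 - x^2*y^3*z - x^2*y*z^3 - x^3*y^2 - x^3*z^2 + 2*x^2*y*z + x^3 + 2*x*y^2 + 2*x*z^2 - 3*x

x^3*y^2*z^2 - x^2*y^3*z - x^2*y*z^3 - x^3*y^2 - x^3*z^2 + 2*x^2*y*z + x^3 + 2*x*y^2 + 2*x*z^2 - 3*x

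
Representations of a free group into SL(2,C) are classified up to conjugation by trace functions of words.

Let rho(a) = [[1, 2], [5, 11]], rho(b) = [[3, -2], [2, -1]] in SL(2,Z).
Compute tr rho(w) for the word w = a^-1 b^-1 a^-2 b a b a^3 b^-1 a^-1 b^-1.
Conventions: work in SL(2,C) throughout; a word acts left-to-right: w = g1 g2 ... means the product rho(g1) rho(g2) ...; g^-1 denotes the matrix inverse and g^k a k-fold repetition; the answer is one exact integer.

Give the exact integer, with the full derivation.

-3166843678

rho(a^-1) = [[11, -2], [-5, 1]]
... * rho(b^-1) = [[-1, 2], [-2, 3]]  ->  [[-7, 16], [3, -7]]
... * rho(a^-1) = [[11, -2], [-5, 1]]  ->  [[-157, 30], [68, -13]]
... * rho(a^-1) = [[11, -2], [-5, 1]]  ->  [[-1877, 344], [813, -149]]
... * rho(b) = [[3, -2], [2, -1]]  ->  [[-4943, 3410], [2141, -1477]]
... * rho(a) = [[1, 2], [5, 11]]  ->  [[12107, 27624], [-5244, -11965]]
... * rho(b) = [[3, -2], [2, -1]]  ->  [[91569, -51838], [-39662, 22453]]
... * rho(a) = [[1, 2], [5, 11]]  ->  [[-167621, -387080], [72603, 167659]]
... * rho(a) = [[1, 2], [5, 11]]  ->  [[-2103021, -4593122], [910898, 1989455]]
... * rho(a) = [[1, 2], [5, 11]]  ->  [[-25068631, -54730384], [10858173, 23705801]]
... * rho(b^-1) = [[-1, 2], [-2, 3]]  ->  [[134529399, -214328414], [-58269775, 92833749]]
... * rho(a^-1) = [[11, -2], [-5, 1]]  ->  [[2551465459, -483387212], [-1105136270, 209373299]]
... * rho(b^-1) = [[-1, 2], [-2, 3]]  ->  [[-1584691035, 3652769282], [686389672, -1582152643]]
tr = -1584691035 + -1582152643 = -3166843678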